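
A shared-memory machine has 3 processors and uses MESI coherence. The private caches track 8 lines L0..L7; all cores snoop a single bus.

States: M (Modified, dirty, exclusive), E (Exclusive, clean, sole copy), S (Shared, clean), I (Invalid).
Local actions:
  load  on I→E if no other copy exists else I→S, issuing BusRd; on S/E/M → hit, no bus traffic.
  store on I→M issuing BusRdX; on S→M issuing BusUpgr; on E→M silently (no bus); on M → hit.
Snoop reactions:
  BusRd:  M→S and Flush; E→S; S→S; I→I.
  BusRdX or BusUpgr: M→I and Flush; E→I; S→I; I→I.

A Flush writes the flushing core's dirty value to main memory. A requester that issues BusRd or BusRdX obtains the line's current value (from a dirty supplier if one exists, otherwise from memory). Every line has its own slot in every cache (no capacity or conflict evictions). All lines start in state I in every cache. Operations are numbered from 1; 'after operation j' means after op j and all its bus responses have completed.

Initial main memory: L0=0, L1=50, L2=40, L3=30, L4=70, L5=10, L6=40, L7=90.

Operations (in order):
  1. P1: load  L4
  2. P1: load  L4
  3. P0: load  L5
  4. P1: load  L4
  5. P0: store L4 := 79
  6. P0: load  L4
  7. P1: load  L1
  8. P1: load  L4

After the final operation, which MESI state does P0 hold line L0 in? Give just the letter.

  op1 P1: load  L4 → I/E/I on L4; bus BusRd; mem=70
  op2 P1: load  L4 → I/E/I on L4; bus (none); mem=70
  op3 P0: load  L5 → E/I/I on L5; bus BusRd; mem=10
  op4 P1: load  L4 → I/E/I on L4; bus (none); mem=70
  op5 P0: store L4 := 79 → M/I/I on L4; bus BusRdX; mem=70
  op6 P0: load  L4 → M/I/I on L4; bus (none); mem=70
  op7 P1: load  L1 → I/E/I on L1; bus BusRd; mem=50
  op8 P1: load  L4 → S/S/I on L4; bus BusRd Flush; mem=79

state = I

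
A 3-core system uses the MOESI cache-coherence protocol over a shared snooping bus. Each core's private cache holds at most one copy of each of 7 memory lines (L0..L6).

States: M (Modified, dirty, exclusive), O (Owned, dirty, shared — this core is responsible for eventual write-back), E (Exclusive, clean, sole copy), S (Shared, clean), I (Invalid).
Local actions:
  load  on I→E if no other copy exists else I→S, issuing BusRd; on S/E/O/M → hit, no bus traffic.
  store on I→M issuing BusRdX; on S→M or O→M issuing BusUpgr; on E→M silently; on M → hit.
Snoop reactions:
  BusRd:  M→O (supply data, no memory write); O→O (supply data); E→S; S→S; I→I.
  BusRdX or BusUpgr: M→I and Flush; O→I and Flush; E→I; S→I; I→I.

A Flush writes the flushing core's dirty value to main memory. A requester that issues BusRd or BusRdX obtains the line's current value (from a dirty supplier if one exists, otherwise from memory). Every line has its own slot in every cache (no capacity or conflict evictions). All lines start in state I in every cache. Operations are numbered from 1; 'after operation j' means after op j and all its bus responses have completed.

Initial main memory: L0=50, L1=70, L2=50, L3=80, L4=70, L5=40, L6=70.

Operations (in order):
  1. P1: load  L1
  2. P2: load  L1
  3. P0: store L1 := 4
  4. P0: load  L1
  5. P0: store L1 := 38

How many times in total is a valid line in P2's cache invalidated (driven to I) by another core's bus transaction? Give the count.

invalidations = 1

step 1: P1: load  L1  ⟶  IEI  (L1)  txn=BusRd  M[L1]=70
step 2: P2: load  L1  ⟶  ISS  (L1)  txn=BusRd  M[L1]=70
step 3: P0: store L1 := 4  ⟶  MII  (L1)  txn=BusRdX  M[L1]=70
step 4: P0: load  L1  ⟶  MII  (L1)  txn=∅  M[L1]=70
step 5: P0: store L1 := 38  ⟶  MII  (L1)  txn=∅  M[L1]=70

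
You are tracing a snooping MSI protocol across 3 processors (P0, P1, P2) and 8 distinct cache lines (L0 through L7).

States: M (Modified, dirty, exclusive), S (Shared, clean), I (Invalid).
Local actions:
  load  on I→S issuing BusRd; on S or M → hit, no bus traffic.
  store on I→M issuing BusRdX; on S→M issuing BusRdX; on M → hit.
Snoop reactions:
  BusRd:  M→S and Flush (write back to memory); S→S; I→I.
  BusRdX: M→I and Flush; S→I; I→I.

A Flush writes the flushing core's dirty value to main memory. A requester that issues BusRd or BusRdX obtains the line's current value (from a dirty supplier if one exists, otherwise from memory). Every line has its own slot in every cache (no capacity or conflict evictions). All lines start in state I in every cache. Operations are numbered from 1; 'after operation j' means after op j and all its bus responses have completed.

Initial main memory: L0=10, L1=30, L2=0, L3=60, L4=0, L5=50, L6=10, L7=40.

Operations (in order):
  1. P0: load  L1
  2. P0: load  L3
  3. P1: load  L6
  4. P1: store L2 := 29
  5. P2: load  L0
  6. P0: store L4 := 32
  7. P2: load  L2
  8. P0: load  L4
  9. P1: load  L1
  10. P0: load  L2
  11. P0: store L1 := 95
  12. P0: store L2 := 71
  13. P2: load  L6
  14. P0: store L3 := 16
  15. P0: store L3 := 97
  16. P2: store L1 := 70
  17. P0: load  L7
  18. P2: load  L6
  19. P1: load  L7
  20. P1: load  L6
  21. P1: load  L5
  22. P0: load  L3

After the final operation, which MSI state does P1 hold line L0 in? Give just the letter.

state = I

  op1 P0: load  L1 → S/I/I on L1; bus BusRd; mem=30
  op2 P0: load  L3 → S/I/I on L3; bus BusRd; mem=60
  op3 P1: load  L6 → I/S/I on L6; bus BusRd; mem=10
  op4 P1: store L2 := 29 → I/M/I on L2; bus BusRdX; mem=0
  op5 P2: load  L0 → I/I/S on L0; bus BusRd; mem=10
  op6 P0: store L4 := 32 → M/I/I on L4; bus BusRdX; mem=0
  op7 P2: load  L2 → I/S/S on L2; bus BusRd Flush; mem=29
  op8 P0: load  L4 → M/I/I on L4; bus (none); mem=0
  op9 P1: load  L1 → S/S/I on L1; bus BusRd; mem=30
  op10 P0: load  L2 → S/S/S on L2; bus BusRd; mem=29
  op11 P0: store L1 := 95 → M/I/I on L1; bus BusRdX; mem=30
  op12 P0: store L2 := 71 → M/I/I on L2; bus BusRdX; mem=29
  op13 P2: load  L6 → I/S/S on L6; bus BusRd; mem=10
  op14 P0: store L3 := 16 → M/I/I on L3; bus BusRdX; mem=60
  op15 P0: store L3 := 97 → M/I/I on L3; bus (none); mem=60
  op16 P2: store L1 := 70 → I/I/M on L1; bus BusRdX Flush; mem=95
  op17 P0: load  L7 → S/I/I on L7; bus BusRd; mem=40
  op18 P2: load  L6 → I/S/S on L6; bus (none); mem=10
  op19 P1: load  L7 → S/S/I on L7; bus BusRd; mem=40
  op20 P1: load  L6 → I/S/S on L6; bus (none); mem=10
  op21 P1: load  L5 → I/S/I on L5; bus BusRd; mem=50
  op22 P0: load  L3 → M/I/I on L3; bus (none); mem=60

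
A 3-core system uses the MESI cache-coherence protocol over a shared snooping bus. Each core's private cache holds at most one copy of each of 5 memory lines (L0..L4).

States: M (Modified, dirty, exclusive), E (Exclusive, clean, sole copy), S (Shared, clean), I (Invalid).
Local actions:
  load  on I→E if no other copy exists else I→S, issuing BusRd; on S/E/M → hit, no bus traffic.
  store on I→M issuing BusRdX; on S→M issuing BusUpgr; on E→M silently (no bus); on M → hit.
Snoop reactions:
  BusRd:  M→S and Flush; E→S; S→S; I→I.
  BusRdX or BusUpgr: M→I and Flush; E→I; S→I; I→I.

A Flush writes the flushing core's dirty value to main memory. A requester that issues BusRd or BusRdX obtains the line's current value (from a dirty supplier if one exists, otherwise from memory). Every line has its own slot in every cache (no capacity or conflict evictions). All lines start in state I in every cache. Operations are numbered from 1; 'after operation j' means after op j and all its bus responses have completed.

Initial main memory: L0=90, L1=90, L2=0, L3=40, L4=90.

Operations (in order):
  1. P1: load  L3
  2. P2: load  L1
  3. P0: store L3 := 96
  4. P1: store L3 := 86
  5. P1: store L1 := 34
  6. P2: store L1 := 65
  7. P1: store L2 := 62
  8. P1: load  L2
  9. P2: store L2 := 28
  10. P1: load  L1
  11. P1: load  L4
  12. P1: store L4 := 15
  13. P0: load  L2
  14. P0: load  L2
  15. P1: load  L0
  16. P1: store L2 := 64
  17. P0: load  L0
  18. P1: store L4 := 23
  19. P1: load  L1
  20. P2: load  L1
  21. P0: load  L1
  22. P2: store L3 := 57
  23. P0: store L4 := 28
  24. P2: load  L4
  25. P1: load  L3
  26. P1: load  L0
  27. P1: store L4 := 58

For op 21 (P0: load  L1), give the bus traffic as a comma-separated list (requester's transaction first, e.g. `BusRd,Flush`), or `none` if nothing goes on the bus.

bus = BusRd

1. P1: load  L3  bus=[BusRd]  L3: P0=I P1=E P2=I  mem[L3]=40
2. P2: load  L1  bus=[BusRd]  L1: P0=I P1=I P2=E  mem[L1]=90
3. P0: store L3 := 96  bus=[BusRdX]  L3: P0=M P1=I P2=I  mem[L3]=40
4. P1: store L3 := 86  bus=[BusRdX,Flush]  L3: P0=I P1=M P2=I  mem[L3]=96
5. P1: store L1 := 34  bus=[BusRdX]  L1: P0=I P1=M P2=I  mem[L1]=90
6. P2: store L1 := 65  bus=[BusRdX,Flush]  L1: P0=I P1=I P2=M  mem[L1]=34
7. P1: store L2 := 62  bus=[BusRdX]  L2: P0=I P1=M P2=I  mem[L2]=0
8. P1: load  L2  bus=[-]  L2: P0=I P1=M P2=I  mem[L2]=0
9. P2: store L2 := 28  bus=[BusRdX,Flush]  L2: P0=I P1=I P2=M  mem[L2]=62
10. P1: load  L1  bus=[BusRd,Flush]  L1: P0=I P1=S P2=S  mem[L1]=65
11. P1: load  L4  bus=[BusRd]  L4: P0=I P1=E P2=I  mem[L4]=90
12. P1: store L4 := 15  bus=[-]  L4: P0=I P1=M P2=I  mem[L4]=90
13. P0: load  L2  bus=[BusRd,Flush]  L2: P0=S P1=I P2=S  mem[L2]=28
14. P0: load  L2  bus=[-]  L2: P0=S P1=I P2=S  mem[L2]=28
15. P1: load  L0  bus=[BusRd]  L0: P0=I P1=E P2=I  mem[L0]=90
16. P1: store L2 := 64  bus=[BusRdX]  L2: P0=I P1=M P2=I  mem[L2]=28
17. P0: load  L0  bus=[BusRd]  L0: P0=S P1=S P2=I  mem[L0]=90
18. P1: store L4 := 23  bus=[-]  L4: P0=I P1=M P2=I  mem[L4]=90
19. P1: load  L1  bus=[-]  L1: P0=I P1=S P2=S  mem[L1]=65
20. P2: load  L1  bus=[-]  L1: P0=I P1=S P2=S  mem[L1]=65
21. P0: load  L1  bus=[BusRd]  L1: P0=S P1=S P2=S  mem[L1]=65
22. P2: store L3 := 57  bus=[BusRdX,Flush]  L3: P0=I P1=I P2=M  mem[L3]=86
23. P0: store L4 := 28  bus=[BusRdX,Flush]  L4: P0=M P1=I P2=I  mem[L4]=23
24. P2: load  L4  bus=[BusRd,Flush]  L4: P0=S P1=I P2=S  mem[L4]=28
25. P1: load  L3  bus=[BusRd,Flush]  L3: P0=I P1=S P2=S  mem[L3]=57
26. P1: load  L0  bus=[-]  L0: P0=S P1=S P2=I  mem[L0]=90
27. P1: store L4 := 58  bus=[BusRdX]  L4: P0=I P1=M P2=I  mem[L4]=28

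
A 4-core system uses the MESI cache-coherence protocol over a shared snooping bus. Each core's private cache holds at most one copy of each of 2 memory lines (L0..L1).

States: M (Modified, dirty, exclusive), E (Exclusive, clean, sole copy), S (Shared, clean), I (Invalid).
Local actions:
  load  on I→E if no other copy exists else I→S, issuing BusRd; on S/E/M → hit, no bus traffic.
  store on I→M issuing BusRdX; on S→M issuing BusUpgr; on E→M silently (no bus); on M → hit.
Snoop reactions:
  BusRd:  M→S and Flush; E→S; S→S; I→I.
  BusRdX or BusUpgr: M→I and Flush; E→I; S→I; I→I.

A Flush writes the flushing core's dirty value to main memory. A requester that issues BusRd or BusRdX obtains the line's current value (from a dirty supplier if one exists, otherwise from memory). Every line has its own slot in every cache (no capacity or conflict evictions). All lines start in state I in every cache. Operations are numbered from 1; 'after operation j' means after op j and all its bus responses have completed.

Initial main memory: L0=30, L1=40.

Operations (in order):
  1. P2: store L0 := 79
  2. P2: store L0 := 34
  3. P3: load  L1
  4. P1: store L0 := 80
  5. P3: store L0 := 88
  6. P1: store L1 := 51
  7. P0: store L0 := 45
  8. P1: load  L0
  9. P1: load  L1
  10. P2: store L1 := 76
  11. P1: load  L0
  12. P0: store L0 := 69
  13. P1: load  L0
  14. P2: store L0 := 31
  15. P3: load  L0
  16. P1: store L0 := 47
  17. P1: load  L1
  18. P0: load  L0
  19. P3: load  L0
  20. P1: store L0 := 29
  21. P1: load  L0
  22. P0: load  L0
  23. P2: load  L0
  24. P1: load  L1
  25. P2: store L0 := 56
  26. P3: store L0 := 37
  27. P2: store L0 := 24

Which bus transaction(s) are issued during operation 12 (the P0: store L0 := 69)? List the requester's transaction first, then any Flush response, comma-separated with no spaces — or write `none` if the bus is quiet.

step 1: P2: store L0 := 79  ⟶  IIMI  (L0)  txn=BusRdX  M[L0]=30
step 2: P2: store L0 := 34  ⟶  IIMI  (L0)  txn=∅  M[L0]=30
step 3: P3: load  L1  ⟶  IIIE  (L1)  txn=BusRd  M[L1]=40
step 4: P1: store L0 := 80  ⟶  IMII  (L0)  txn=BusRdX+Flush  M[L0]=34
step 5: P3: store L0 := 88  ⟶  IIIM  (L0)  txn=BusRdX+Flush  M[L0]=80
step 6: P1: store L1 := 51  ⟶  IMII  (L1)  txn=BusRdX  M[L1]=40
step 7: P0: store L0 := 45  ⟶  MIII  (L0)  txn=BusRdX+Flush  M[L0]=88
step 8: P1: load  L0  ⟶  SSII  (L0)  txn=BusRd+Flush  M[L0]=45
step 9: P1: load  L1  ⟶  IMII  (L1)  txn=∅  M[L1]=40
step 10: P2: store L1 := 76  ⟶  IIMI  (L1)  txn=BusRdX+Flush  M[L1]=51
step 11: P1: load  L0  ⟶  SSII  (L0)  txn=∅  M[L0]=45
step 12: P0: store L0 := 69  ⟶  MIII  (L0)  txn=BusUpgr  M[L0]=45
step 13: P1: load  L0  ⟶  SSII  (L0)  txn=BusRd+Flush  M[L0]=69
step 14: P2: store L0 := 31  ⟶  IIMI  (L0)  txn=BusRdX  M[L0]=69
step 15: P3: load  L0  ⟶  IISS  (L0)  txn=BusRd+Flush  M[L0]=31
step 16: P1: store L0 := 47  ⟶  IMII  (L0)  txn=BusRdX  M[L0]=31
step 17: P1: load  L1  ⟶  ISSI  (L1)  txn=BusRd+Flush  M[L1]=76
step 18: P0: load  L0  ⟶  SSII  (L0)  txn=BusRd+Flush  M[L0]=47
step 19: P3: load  L0  ⟶  SSIS  (L0)  txn=BusRd  M[L0]=47
step 20: P1: store L0 := 29  ⟶  IMII  (L0)  txn=BusUpgr  M[L0]=47
step 21: P1: load  L0  ⟶  IMII  (L0)  txn=∅  M[L0]=47
step 22: P0: load  L0  ⟶  SSII  (L0)  txn=BusRd+Flush  M[L0]=29
step 23: P2: load  L0  ⟶  SSSI  (L0)  txn=BusRd  M[L0]=29
step 24: P1: load  L1  ⟶  ISSI  (L1)  txn=∅  M[L1]=76
step 25: P2: store L0 := 56  ⟶  IIMI  (L0)  txn=BusUpgr  M[L0]=29
step 26: P3: store L0 := 37  ⟶  IIIM  (L0)  txn=BusRdX+Flush  M[L0]=56
step 27: P2: store L0 := 24  ⟶  IIMI  (L0)  txn=BusRdX+Flush  M[L0]=37

bus = BusUpgr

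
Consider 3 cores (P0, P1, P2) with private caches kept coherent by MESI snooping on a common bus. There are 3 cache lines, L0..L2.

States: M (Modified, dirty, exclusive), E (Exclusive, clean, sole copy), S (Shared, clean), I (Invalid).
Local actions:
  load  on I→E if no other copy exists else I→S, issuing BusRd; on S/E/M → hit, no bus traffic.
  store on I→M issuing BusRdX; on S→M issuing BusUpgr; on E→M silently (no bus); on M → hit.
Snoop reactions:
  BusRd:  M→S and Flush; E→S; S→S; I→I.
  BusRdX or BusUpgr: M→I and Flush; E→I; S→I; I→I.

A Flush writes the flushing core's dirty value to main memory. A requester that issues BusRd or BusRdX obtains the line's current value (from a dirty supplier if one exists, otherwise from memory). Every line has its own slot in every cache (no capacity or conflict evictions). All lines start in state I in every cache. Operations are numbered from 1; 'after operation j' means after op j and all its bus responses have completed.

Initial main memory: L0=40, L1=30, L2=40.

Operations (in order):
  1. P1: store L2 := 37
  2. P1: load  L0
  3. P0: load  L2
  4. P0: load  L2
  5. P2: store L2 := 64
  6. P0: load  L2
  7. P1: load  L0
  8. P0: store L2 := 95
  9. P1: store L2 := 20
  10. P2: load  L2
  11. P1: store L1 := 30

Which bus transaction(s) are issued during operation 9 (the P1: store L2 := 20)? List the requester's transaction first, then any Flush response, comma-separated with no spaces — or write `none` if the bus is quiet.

bus = BusRdX,Flush

[1] P1: store L2 := 37 | P0:I, P1:M(37), P2:I | bus: BusRdX
[2] P1: load  L0 | P0:I, P1:E(40), P2:I | bus: BusRd
[3] P0: load  L2 | P0:S(37), P1:S(37), P2:I | bus: BusRd,Flush
[4] P0: load  L2 | P0:S(37), P1:S(37), P2:I | bus: none
[5] P2: store L2 := 64 | P0:I, P1:I, P2:M(64) | bus: BusRdX
[6] P0: load  L2 | P0:S(64), P1:I, P2:S(64) | bus: BusRd,Flush
[7] P1: load  L0 | P0:I, P1:E(40), P2:I | bus: none
[8] P0: store L2 := 95 | P0:M(95), P1:I, P2:I | bus: BusUpgr
[9] P1: store L2 := 20 | P0:I, P1:M(20), P2:I | bus: BusRdX,Flush
[10] P2: load  L2 | P0:I, P1:S(20), P2:S(20) | bus: BusRd,Flush
[11] P1: store L1 := 30 | P0:I, P1:M(30), P2:I | bus: BusRdX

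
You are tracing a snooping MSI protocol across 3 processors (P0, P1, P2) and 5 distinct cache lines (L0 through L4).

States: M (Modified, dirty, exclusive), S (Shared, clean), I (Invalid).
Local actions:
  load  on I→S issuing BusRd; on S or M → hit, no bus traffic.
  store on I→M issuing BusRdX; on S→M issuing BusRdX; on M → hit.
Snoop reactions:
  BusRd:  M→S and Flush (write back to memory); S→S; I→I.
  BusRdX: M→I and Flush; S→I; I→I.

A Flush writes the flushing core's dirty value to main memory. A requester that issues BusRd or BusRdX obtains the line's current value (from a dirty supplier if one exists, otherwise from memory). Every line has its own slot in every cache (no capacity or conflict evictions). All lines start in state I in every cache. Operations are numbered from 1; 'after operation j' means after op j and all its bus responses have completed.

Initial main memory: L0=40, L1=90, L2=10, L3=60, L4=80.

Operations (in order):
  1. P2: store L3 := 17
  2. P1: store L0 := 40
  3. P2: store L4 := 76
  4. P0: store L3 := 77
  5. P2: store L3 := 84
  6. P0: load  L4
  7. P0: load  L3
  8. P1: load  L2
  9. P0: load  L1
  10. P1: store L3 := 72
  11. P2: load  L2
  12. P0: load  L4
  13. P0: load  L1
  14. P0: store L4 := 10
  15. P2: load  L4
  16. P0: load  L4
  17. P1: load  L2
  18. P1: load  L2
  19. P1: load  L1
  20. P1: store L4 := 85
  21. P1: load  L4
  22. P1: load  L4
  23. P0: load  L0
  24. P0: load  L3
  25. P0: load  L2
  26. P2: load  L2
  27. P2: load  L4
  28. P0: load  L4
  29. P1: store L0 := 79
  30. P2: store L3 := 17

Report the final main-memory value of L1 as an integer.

memory[L1] = 90

1. P2: store L3 := 17  bus=[BusRdX]  L3: P0=I P1=I P2=M  mem[L3]=60
2. P1: store L0 := 40  bus=[BusRdX]  L0: P0=I P1=M P2=I  mem[L0]=40
3. P2: store L4 := 76  bus=[BusRdX]  L4: P0=I P1=I P2=M  mem[L4]=80
4. P0: store L3 := 77  bus=[BusRdX,Flush]  L3: P0=M P1=I P2=I  mem[L3]=17
5. P2: store L3 := 84  bus=[BusRdX,Flush]  L3: P0=I P1=I P2=M  mem[L3]=77
6. P0: load  L4  bus=[BusRd,Flush]  L4: P0=S P1=I P2=S  mem[L4]=76
7. P0: load  L3  bus=[BusRd,Flush]  L3: P0=S P1=I P2=S  mem[L3]=84
8. P1: load  L2  bus=[BusRd]  L2: P0=I P1=S P2=I  mem[L2]=10
9. P0: load  L1  bus=[BusRd]  L1: P0=S P1=I P2=I  mem[L1]=90
10. P1: store L3 := 72  bus=[BusRdX]  L3: P0=I P1=M P2=I  mem[L3]=84
11. P2: load  L2  bus=[BusRd]  L2: P0=I P1=S P2=S  mem[L2]=10
12. P0: load  L4  bus=[-]  L4: P0=S P1=I P2=S  mem[L4]=76
13. P0: load  L1  bus=[-]  L1: P0=S P1=I P2=I  mem[L1]=90
14. P0: store L4 := 10  bus=[BusRdX]  L4: P0=M P1=I P2=I  mem[L4]=76
15. P2: load  L4  bus=[BusRd,Flush]  L4: P0=S P1=I P2=S  mem[L4]=10
16. P0: load  L4  bus=[-]  L4: P0=S P1=I P2=S  mem[L4]=10
17. P1: load  L2  bus=[-]  L2: P0=I P1=S P2=S  mem[L2]=10
18. P1: load  L2  bus=[-]  L2: P0=I P1=S P2=S  mem[L2]=10
19. P1: load  L1  bus=[BusRd]  L1: P0=S P1=S P2=I  mem[L1]=90
20. P1: store L4 := 85  bus=[BusRdX]  L4: P0=I P1=M P2=I  mem[L4]=10
21. P1: load  L4  bus=[-]  L4: P0=I P1=M P2=I  mem[L4]=10
22. P1: load  L4  bus=[-]  L4: P0=I P1=M P2=I  mem[L4]=10
23. P0: load  L0  bus=[BusRd,Flush]  L0: P0=S P1=S P2=I  mem[L0]=40
24. P0: load  L3  bus=[BusRd,Flush]  L3: P0=S P1=S P2=I  mem[L3]=72
25. P0: load  L2  bus=[BusRd]  L2: P0=S P1=S P2=S  mem[L2]=10
26. P2: load  L2  bus=[-]  L2: P0=S P1=S P2=S  mem[L2]=10
27. P2: load  L4  bus=[BusRd,Flush]  L4: P0=I P1=S P2=S  mem[L4]=85
28. P0: load  L4  bus=[BusRd]  L4: P0=S P1=S P2=S  mem[L4]=85
29. P1: store L0 := 79  bus=[BusRdX]  L0: P0=I P1=M P2=I  mem[L0]=40
30. P2: store L3 := 17  bus=[BusRdX]  L3: P0=I P1=I P2=M  mem[L3]=72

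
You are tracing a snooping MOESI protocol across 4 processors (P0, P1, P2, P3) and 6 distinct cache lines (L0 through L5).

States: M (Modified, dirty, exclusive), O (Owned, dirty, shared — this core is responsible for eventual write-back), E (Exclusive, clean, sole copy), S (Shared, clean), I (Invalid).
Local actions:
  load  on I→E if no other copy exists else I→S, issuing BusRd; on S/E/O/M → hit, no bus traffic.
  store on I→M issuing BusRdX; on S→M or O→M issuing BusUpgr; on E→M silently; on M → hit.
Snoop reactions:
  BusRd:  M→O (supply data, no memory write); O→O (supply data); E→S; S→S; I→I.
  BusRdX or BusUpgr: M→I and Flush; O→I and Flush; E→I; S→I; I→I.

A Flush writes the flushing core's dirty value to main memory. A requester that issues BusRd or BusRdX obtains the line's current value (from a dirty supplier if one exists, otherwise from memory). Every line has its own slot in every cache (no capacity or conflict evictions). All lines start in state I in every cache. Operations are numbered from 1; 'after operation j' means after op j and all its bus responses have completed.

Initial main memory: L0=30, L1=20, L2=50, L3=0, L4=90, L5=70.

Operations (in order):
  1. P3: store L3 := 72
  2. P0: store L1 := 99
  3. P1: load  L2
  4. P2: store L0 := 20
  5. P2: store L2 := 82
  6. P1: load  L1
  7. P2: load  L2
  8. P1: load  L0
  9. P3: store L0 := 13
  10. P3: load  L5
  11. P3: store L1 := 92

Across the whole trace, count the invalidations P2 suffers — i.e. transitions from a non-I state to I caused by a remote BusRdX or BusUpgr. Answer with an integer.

invalidations = 1

[1] P3: store L3 := 72 | P0:I, P1:I, P2:I, P3:M(72) | bus: BusRdX
[2] P0: store L1 := 99 | P0:M(99), P1:I, P2:I, P3:I | bus: BusRdX
[3] P1: load  L2 | P0:I, P1:E(50), P2:I, P3:I | bus: BusRd
[4] P2: store L0 := 20 | P0:I, P1:I, P2:M(20), P3:I | bus: BusRdX
[5] P2: store L2 := 82 | P0:I, P1:I, P2:M(82), P3:I | bus: BusRdX
[6] P1: load  L1 | P0:O(99), P1:S(99), P2:I, P3:I | bus: BusRd
[7] P2: load  L2 | P0:I, P1:I, P2:M(82), P3:I | bus: none
[8] P1: load  L0 | P0:I, P1:S(20), P2:O(20), P3:I | bus: BusRd
[9] P3: store L0 := 13 | P0:I, P1:I, P2:I, P3:M(13) | bus: BusRdX,Flush
[10] P3: load  L5 | P0:I, P1:I, P2:I, P3:E(70) | bus: BusRd
[11] P3: store L1 := 92 | P0:I, P1:I, P2:I, P3:M(92) | bus: BusRdX,Flush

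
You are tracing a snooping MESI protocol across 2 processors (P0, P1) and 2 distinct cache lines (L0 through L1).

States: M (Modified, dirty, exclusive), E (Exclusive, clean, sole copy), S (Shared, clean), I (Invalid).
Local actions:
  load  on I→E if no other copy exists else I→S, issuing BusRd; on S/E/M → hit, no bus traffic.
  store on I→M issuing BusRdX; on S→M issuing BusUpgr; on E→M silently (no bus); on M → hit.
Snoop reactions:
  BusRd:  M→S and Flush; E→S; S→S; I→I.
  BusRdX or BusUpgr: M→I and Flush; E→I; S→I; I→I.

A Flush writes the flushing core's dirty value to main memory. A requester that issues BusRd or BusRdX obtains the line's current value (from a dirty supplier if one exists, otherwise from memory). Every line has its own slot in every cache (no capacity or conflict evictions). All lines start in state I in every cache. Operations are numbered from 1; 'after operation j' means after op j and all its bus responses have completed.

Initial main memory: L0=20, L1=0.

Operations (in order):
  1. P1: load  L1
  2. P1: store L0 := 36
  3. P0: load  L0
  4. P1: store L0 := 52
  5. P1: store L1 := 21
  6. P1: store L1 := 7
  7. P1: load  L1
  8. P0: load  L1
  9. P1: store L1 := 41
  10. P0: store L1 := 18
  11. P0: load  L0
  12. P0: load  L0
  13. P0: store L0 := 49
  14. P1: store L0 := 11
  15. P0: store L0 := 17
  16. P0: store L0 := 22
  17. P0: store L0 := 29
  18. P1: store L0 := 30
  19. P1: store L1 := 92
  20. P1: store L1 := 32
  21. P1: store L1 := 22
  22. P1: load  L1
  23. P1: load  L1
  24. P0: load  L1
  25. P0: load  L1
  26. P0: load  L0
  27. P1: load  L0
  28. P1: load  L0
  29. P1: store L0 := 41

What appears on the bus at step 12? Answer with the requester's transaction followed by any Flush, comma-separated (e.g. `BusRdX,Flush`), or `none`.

bus = none

step 1: P1: load  L1  ⟶  IE  (L1)  txn=BusRd  M[L1]=0
step 2: P1: store L0 := 36  ⟶  IM  (L0)  txn=BusRdX  M[L0]=20
step 3: P0: load  L0  ⟶  SS  (L0)  txn=BusRd+Flush  M[L0]=36
step 4: P1: store L0 := 52  ⟶  IM  (L0)  txn=BusUpgr  M[L0]=36
step 5: P1: store L1 := 21  ⟶  IM  (L1)  txn=∅  M[L1]=0
step 6: P1: store L1 := 7  ⟶  IM  (L1)  txn=∅  M[L1]=0
step 7: P1: load  L1  ⟶  IM  (L1)  txn=∅  M[L1]=0
step 8: P0: load  L1  ⟶  SS  (L1)  txn=BusRd+Flush  M[L1]=7
step 9: P1: store L1 := 41  ⟶  IM  (L1)  txn=BusUpgr  M[L1]=7
step 10: P0: store L1 := 18  ⟶  MI  (L1)  txn=BusRdX+Flush  M[L1]=41
step 11: P0: load  L0  ⟶  SS  (L0)  txn=BusRd+Flush  M[L0]=52
step 12: P0: load  L0  ⟶  SS  (L0)  txn=∅  M[L0]=52
step 13: P0: store L0 := 49  ⟶  MI  (L0)  txn=BusUpgr  M[L0]=52
step 14: P1: store L0 := 11  ⟶  IM  (L0)  txn=BusRdX+Flush  M[L0]=49
step 15: P0: store L0 := 17  ⟶  MI  (L0)  txn=BusRdX+Flush  M[L0]=11
step 16: P0: store L0 := 22  ⟶  MI  (L0)  txn=∅  M[L0]=11
step 17: P0: store L0 := 29  ⟶  MI  (L0)  txn=∅  M[L0]=11
step 18: P1: store L0 := 30  ⟶  IM  (L0)  txn=BusRdX+Flush  M[L0]=29
step 19: P1: store L1 := 92  ⟶  IM  (L1)  txn=BusRdX+Flush  M[L1]=18
step 20: P1: store L1 := 32  ⟶  IM  (L1)  txn=∅  M[L1]=18
step 21: P1: store L1 := 22  ⟶  IM  (L1)  txn=∅  M[L1]=18
step 22: P1: load  L1  ⟶  IM  (L1)  txn=∅  M[L1]=18
step 23: P1: load  L1  ⟶  IM  (L1)  txn=∅  M[L1]=18
step 24: P0: load  L1  ⟶  SS  (L1)  txn=BusRd+Flush  M[L1]=22
step 25: P0: load  L1  ⟶  SS  (L1)  txn=∅  M[L1]=22
step 26: P0: load  L0  ⟶  SS  (L0)  txn=BusRd+Flush  M[L0]=30
step 27: P1: load  L0  ⟶  SS  (L0)  txn=∅  M[L0]=30
step 28: P1: load  L0  ⟶  SS  (L0)  txn=∅  M[L0]=30
step 29: P1: store L0 := 41  ⟶  IM  (L0)  txn=BusUpgr  M[L0]=30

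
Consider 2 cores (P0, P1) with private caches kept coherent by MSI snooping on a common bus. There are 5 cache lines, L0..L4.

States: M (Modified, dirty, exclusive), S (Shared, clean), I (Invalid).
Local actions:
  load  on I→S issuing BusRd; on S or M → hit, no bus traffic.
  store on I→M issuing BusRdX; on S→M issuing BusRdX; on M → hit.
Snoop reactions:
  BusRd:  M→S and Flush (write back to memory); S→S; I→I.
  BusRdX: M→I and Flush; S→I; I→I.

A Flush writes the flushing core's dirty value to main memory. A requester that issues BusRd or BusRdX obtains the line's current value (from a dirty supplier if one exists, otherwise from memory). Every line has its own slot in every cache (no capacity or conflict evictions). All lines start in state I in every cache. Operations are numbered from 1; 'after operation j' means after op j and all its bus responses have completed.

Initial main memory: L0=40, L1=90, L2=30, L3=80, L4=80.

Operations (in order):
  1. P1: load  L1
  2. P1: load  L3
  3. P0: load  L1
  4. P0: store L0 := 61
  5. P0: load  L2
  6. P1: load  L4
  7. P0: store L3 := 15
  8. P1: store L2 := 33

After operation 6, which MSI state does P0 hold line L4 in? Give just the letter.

state = I

1. P1: load  L1  bus=[BusRd]  L1: P0=I P1=S  mem[L1]=90
2. P1: load  L3  bus=[BusRd]  L3: P0=I P1=S  mem[L3]=80
3. P0: load  L1  bus=[BusRd]  L1: P0=S P1=S  mem[L1]=90
4. P0: store L0 := 61  bus=[BusRdX]  L0: P0=M P1=I  mem[L0]=40
5. P0: load  L2  bus=[BusRd]  L2: P0=S P1=I  mem[L2]=30
6. P1: load  L4  bus=[BusRd]  L4: P0=I P1=S  mem[L4]=80
7. P0: store L3 := 15  bus=[BusRdX]  L3: P0=M P1=I  mem[L3]=80
8. P1: store L2 := 33  bus=[BusRdX]  L2: P0=I P1=M  mem[L2]=30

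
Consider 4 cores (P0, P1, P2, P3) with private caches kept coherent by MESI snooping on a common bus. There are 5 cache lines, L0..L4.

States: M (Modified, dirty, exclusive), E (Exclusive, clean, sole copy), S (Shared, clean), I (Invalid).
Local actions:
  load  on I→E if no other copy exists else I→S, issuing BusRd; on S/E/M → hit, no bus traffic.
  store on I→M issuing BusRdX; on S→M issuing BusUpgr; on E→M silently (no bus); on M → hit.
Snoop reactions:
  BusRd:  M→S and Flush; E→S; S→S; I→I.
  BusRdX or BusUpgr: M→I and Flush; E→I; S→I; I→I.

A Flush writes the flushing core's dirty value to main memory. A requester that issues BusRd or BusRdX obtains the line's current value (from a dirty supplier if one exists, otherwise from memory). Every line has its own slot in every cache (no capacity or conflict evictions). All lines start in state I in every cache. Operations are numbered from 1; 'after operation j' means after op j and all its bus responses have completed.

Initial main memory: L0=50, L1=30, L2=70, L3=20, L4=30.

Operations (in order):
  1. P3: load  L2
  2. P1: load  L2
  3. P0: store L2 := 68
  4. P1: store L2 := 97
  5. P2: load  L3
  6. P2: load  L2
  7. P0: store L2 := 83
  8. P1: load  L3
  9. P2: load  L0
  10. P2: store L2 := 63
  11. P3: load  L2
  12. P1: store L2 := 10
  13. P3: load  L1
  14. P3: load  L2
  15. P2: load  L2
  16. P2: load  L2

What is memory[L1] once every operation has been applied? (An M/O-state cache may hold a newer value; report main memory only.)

  op1 P3: load  L2 → I/I/I/E on L2; bus BusRd; mem=70
  op2 P1: load  L2 → I/S/I/S on L2; bus BusRd; mem=70
  op3 P0: store L2 := 68 → M/I/I/I on L2; bus BusRdX; mem=70
  op4 P1: store L2 := 97 → I/M/I/I on L2; bus BusRdX Flush; mem=68
  op5 P2: load  L3 → I/I/E/I on L3; bus BusRd; mem=20
  op6 P2: load  L2 → I/S/S/I on L2; bus BusRd Flush; mem=97
  op7 P0: store L2 := 83 → M/I/I/I on L2; bus BusRdX; mem=97
  op8 P1: load  L3 → I/S/S/I on L3; bus BusRd; mem=20
  op9 P2: load  L0 → I/I/E/I on L0; bus BusRd; mem=50
  op10 P2: store L2 := 63 → I/I/M/I on L2; bus BusRdX Flush; mem=83
  op11 P3: load  L2 → I/I/S/S on L2; bus BusRd Flush; mem=63
  op12 P1: store L2 := 10 → I/M/I/I on L2; bus BusRdX; mem=63
  op13 P3: load  L1 → I/I/I/E on L1; bus BusRd; mem=30
  op14 P3: load  L2 → I/S/I/S on L2; bus BusRd Flush; mem=10
  op15 P2: load  L2 → I/S/S/S on L2; bus BusRd; mem=10
  op16 P2: load  L2 → I/S/S/S on L2; bus (none); mem=10

memory[L1] = 30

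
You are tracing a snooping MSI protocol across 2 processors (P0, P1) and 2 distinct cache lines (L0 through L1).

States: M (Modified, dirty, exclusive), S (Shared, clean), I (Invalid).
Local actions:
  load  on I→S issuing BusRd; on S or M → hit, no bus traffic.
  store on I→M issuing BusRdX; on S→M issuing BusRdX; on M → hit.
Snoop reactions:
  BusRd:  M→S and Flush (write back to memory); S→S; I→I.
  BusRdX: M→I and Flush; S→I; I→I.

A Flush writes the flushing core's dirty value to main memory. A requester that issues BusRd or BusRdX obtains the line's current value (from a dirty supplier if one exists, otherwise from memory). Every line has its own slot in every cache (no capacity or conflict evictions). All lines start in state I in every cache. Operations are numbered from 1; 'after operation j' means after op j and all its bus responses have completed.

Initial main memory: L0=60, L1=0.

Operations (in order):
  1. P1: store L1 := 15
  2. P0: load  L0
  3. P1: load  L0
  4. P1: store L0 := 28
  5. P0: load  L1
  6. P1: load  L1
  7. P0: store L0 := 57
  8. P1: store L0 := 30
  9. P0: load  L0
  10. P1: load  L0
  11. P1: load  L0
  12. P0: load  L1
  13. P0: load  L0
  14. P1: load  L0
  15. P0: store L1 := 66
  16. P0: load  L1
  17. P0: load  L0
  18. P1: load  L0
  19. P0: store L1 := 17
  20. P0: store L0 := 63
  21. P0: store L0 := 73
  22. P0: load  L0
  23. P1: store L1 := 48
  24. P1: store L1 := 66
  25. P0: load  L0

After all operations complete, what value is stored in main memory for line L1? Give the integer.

1. P1: store L1 := 15  bus=[BusRdX]  L1: P0=I P1=M  mem[L1]=0
2. P0: load  L0  bus=[BusRd]  L0: P0=S P1=I  mem[L0]=60
3. P1: load  L0  bus=[BusRd]  L0: P0=S P1=S  mem[L0]=60
4. P1: store L0 := 28  bus=[BusRdX]  L0: P0=I P1=M  mem[L0]=60
5. P0: load  L1  bus=[BusRd,Flush]  L1: P0=S P1=S  mem[L1]=15
6. P1: load  L1  bus=[-]  L1: P0=S P1=S  mem[L1]=15
7. P0: store L0 := 57  bus=[BusRdX,Flush]  L0: P0=M P1=I  mem[L0]=28
8. P1: store L0 := 30  bus=[BusRdX,Flush]  L0: P0=I P1=M  mem[L0]=57
9. P0: load  L0  bus=[BusRd,Flush]  L0: P0=S P1=S  mem[L0]=30
10. P1: load  L0  bus=[-]  L0: P0=S P1=S  mem[L0]=30
11. P1: load  L0  bus=[-]  L0: P0=S P1=S  mem[L0]=30
12. P0: load  L1  bus=[-]  L1: P0=S P1=S  mem[L1]=15
13. P0: load  L0  bus=[-]  L0: P0=S P1=S  mem[L0]=30
14. P1: load  L0  bus=[-]  L0: P0=S P1=S  mem[L0]=30
15. P0: store L1 := 66  bus=[BusRdX]  L1: P0=M P1=I  mem[L1]=15
16. P0: load  L1  bus=[-]  L1: P0=M P1=I  mem[L1]=15
17. P0: load  L0  bus=[-]  L0: P0=S P1=S  mem[L0]=30
18. P1: load  L0  bus=[-]  L0: P0=S P1=S  mem[L0]=30
19. P0: store L1 := 17  bus=[-]  L1: P0=M P1=I  mem[L1]=15
20. P0: store L0 := 63  bus=[BusRdX]  L0: P0=M P1=I  mem[L0]=30
21. P0: store L0 := 73  bus=[-]  L0: P0=M P1=I  mem[L0]=30
22. P0: load  L0  bus=[-]  L0: P0=M P1=I  mem[L0]=30
23. P1: store L1 := 48  bus=[BusRdX,Flush]  L1: P0=I P1=M  mem[L1]=17
24. P1: store L1 := 66  bus=[-]  L1: P0=I P1=M  mem[L1]=17
25. P0: load  L0  bus=[-]  L0: P0=M P1=I  mem[L0]=30

memory[L1] = 17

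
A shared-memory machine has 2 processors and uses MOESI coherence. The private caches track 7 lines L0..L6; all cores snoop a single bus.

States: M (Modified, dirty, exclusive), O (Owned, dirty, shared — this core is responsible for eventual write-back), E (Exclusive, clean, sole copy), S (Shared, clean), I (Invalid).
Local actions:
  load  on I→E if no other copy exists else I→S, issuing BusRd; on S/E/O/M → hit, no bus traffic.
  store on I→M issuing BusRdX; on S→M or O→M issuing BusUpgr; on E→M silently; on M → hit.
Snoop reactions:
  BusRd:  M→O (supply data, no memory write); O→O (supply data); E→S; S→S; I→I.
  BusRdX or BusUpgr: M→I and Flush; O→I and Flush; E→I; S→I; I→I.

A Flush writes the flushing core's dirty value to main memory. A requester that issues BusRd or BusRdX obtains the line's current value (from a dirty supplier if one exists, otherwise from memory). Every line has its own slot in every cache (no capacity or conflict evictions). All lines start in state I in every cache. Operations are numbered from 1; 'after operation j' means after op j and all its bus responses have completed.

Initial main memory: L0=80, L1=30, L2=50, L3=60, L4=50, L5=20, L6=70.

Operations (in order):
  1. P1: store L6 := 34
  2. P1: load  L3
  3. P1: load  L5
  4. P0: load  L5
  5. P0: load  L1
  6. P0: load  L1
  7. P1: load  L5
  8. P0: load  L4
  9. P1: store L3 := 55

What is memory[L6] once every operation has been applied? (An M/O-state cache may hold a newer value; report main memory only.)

memory[L6] = 70

1. P1: store L6 := 34  bus=[BusRdX]  L6: P0=I P1=M  mem[L6]=70
2. P1: load  L3  bus=[BusRd]  L3: P0=I P1=E  mem[L3]=60
3. P1: load  L5  bus=[BusRd]  L5: P0=I P1=E  mem[L5]=20
4. P0: load  L5  bus=[BusRd]  L5: P0=S P1=S  mem[L5]=20
5. P0: load  L1  bus=[BusRd]  L1: P0=E P1=I  mem[L1]=30
6. P0: load  L1  bus=[-]  L1: P0=E P1=I  mem[L1]=30
7. P1: load  L5  bus=[-]  L5: P0=S P1=S  mem[L5]=20
8. P0: load  L4  bus=[BusRd]  L4: P0=E P1=I  mem[L4]=50
9. P1: store L3 := 55  bus=[-]  L3: P0=I P1=M  mem[L3]=60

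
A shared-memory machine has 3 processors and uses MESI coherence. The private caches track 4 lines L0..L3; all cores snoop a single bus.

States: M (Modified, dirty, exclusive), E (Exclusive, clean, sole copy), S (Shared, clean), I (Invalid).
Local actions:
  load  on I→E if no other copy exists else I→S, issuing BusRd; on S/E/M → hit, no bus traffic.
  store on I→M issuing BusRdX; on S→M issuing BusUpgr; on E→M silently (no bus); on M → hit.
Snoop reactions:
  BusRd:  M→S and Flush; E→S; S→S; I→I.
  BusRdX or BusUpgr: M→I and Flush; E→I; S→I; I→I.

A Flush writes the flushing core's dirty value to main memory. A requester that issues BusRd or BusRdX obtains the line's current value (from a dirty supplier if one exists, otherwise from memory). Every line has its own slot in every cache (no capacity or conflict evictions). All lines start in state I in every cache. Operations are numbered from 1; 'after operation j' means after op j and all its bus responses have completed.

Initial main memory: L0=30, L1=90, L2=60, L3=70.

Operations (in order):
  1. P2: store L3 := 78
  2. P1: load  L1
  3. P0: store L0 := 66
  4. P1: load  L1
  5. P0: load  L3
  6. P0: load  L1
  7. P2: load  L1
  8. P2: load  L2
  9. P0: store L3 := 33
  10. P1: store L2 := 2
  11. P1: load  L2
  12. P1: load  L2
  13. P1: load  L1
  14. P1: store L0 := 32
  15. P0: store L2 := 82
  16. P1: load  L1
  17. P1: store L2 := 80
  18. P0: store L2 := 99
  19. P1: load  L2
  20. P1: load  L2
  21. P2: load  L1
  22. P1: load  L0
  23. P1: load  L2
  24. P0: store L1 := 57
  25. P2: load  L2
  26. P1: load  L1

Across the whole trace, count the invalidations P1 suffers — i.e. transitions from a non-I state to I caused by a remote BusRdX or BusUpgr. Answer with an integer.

invalidations = 3

1. P2: store L3 := 78  bus=[BusRdX]  L3: P0=I P1=I P2=M  mem[L3]=70
2. P1: load  L1  bus=[BusRd]  L1: P0=I P1=E P2=I  mem[L1]=90
3. P0: store L0 := 66  bus=[BusRdX]  L0: P0=M P1=I P2=I  mem[L0]=30
4. P1: load  L1  bus=[-]  L1: P0=I P1=E P2=I  mem[L1]=90
5. P0: load  L3  bus=[BusRd,Flush]  L3: P0=S P1=I P2=S  mem[L3]=78
6. P0: load  L1  bus=[BusRd]  L1: P0=S P1=S P2=I  mem[L1]=90
7. P2: load  L1  bus=[BusRd]  L1: P0=S P1=S P2=S  mem[L1]=90
8. P2: load  L2  bus=[BusRd]  L2: P0=I P1=I P2=E  mem[L2]=60
9. P0: store L3 := 33  bus=[BusUpgr]  L3: P0=M P1=I P2=I  mem[L3]=78
10. P1: store L2 := 2  bus=[BusRdX]  L2: P0=I P1=M P2=I  mem[L2]=60
11. P1: load  L2  bus=[-]  L2: P0=I P1=M P2=I  mem[L2]=60
12. P1: load  L2  bus=[-]  L2: P0=I P1=M P2=I  mem[L2]=60
13. P1: load  L1  bus=[-]  L1: P0=S P1=S P2=S  mem[L1]=90
14. P1: store L0 := 32  bus=[BusRdX,Flush]  L0: P0=I P1=M P2=I  mem[L0]=66
15. P0: store L2 := 82  bus=[BusRdX,Flush]  L2: P0=M P1=I P2=I  mem[L2]=2
16. P1: load  L1  bus=[-]  L1: P0=S P1=S P2=S  mem[L1]=90
17. P1: store L2 := 80  bus=[BusRdX,Flush]  L2: P0=I P1=M P2=I  mem[L2]=82
18. P0: store L2 := 99  bus=[BusRdX,Flush]  L2: P0=M P1=I P2=I  mem[L2]=80
19. P1: load  L2  bus=[BusRd,Flush]  L2: P0=S P1=S P2=I  mem[L2]=99
20. P1: load  L2  bus=[-]  L2: P0=S P1=S P2=I  mem[L2]=99
21. P2: load  L1  bus=[-]  L1: P0=S P1=S P2=S  mem[L1]=90
22. P1: load  L0  bus=[-]  L0: P0=I P1=M P2=I  mem[L0]=66
23. P1: load  L2  bus=[-]  L2: P0=S P1=S P2=I  mem[L2]=99
24. P0: store L1 := 57  bus=[BusUpgr]  L1: P0=M P1=I P2=I  mem[L1]=90
25. P2: load  L2  bus=[BusRd]  L2: P0=S P1=S P2=S  mem[L2]=99
26. P1: load  L1  bus=[BusRd,Flush]  L1: P0=S P1=S P2=I  mem[L1]=57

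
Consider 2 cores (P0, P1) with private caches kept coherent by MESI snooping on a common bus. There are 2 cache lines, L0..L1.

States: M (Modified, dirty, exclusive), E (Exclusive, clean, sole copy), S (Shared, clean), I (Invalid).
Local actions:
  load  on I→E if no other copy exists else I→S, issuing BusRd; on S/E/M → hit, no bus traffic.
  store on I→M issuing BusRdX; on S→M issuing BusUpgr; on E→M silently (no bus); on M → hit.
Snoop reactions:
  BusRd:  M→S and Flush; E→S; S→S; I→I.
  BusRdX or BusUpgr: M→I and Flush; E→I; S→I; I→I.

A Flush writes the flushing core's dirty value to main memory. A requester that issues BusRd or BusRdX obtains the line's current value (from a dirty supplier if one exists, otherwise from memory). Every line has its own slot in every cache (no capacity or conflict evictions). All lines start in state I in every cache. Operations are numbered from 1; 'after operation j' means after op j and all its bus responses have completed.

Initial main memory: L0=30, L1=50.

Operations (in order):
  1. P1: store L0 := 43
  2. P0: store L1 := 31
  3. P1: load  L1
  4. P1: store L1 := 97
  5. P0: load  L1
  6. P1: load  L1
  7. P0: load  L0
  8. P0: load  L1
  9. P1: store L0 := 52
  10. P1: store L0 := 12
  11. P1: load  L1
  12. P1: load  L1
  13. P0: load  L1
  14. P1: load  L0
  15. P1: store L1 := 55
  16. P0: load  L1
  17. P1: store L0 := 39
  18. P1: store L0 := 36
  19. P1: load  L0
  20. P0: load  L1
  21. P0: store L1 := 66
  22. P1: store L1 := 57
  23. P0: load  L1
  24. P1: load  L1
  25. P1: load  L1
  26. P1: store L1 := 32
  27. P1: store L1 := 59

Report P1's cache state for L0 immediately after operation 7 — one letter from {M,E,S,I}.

  op1 P1: store L0 := 43 → I/M on L0; bus BusRdX; mem=30
  op2 P0: store L1 := 31 → M/I on L1; bus BusRdX; mem=50
  op3 P1: load  L1 → S/S on L1; bus BusRd Flush; mem=31
  op4 P1: store L1 := 97 → I/M on L1; bus BusUpgr; mem=31
  op5 P0: load  L1 → S/S on L1; bus BusRd Flush; mem=97
  op6 P1: load  L1 → S/S on L1; bus (none); mem=97
  op7 P0: load  L0 → S/S on L0; bus BusRd Flush; mem=43
  op8 P0: load  L1 → S/S on L1; bus (none); mem=97
  op9 P1: store L0 := 52 → I/M on L0; bus BusUpgr; mem=43
  op10 P1: store L0 := 12 → I/M on L0; bus (none); mem=43
  op11 P1: load  L1 → S/S on L1; bus (none); mem=97
  op12 P1: load  L1 → S/S on L1; bus (none); mem=97
  op13 P0: load  L1 → S/S on L1; bus (none); mem=97
  op14 P1: load  L0 → I/M on L0; bus (none); mem=43
  op15 P1: store L1 := 55 → I/M on L1; bus BusUpgr; mem=97
  op16 P0: load  L1 → S/S on L1; bus BusRd Flush; mem=55
  op17 P1: store L0 := 39 → I/M on L0; bus (none); mem=43
  op18 P1: store L0 := 36 → I/M on L0; bus (none); mem=43
  op19 P1: load  L0 → I/M on L0; bus (none); mem=43
  op20 P0: load  L1 → S/S on L1; bus (none); mem=55
  op21 P0: store L1 := 66 → M/I on L1; bus BusUpgr; mem=55
  op22 P1: store L1 := 57 → I/M on L1; bus BusRdX Flush; mem=66
  op23 P0: load  L1 → S/S on L1; bus BusRd Flush; mem=57
  op24 P1: load  L1 → S/S on L1; bus (none); mem=57
  op25 P1: load  L1 → S/S on L1; bus (none); mem=57
  op26 P1: store L1 := 32 → I/M on L1; bus BusUpgr; mem=57
  op27 P1: store L1 := 59 → I/M on L1; bus (none); mem=57

state = S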